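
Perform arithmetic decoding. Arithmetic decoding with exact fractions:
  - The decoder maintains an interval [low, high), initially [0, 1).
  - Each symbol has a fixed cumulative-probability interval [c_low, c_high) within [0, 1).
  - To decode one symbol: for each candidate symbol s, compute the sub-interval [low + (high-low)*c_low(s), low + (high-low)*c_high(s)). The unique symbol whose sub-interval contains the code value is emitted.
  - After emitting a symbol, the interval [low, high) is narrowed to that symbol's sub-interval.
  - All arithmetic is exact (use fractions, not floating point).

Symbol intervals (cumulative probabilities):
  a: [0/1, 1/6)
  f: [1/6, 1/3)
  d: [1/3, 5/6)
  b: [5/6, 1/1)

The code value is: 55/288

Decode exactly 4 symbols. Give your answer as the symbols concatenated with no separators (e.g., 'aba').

Answer: fabf

Derivation:
Step 1: interval [0/1, 1/1), width = 1/1 - 0/1 = 1/1
  'a': [0/1 + 1/1*0/1, 0/1 + 1/1*1/6) = [0/1, 1/6)
  'f': [0/1 + 1/1*1/6, 0/1 + 1/1*1/3) = [1/6, 1/3) <- contains code 55/288
  'd': [0/1 + 1/1*1/3, 0/1 + 1/1*5/6) = [1/3, 5/6)
  'b': [0/1 + 1/1*5/6, 0/1 + 1/1*1/1) = [5/6, 1/1)
  emit 'f', narrow to [1/6, 1/3)
Step 2: interval [1/6, 1/3), width = 1/3 - 1/6 = 1/6
  'a': [1/6 + 1/6*0/1, 1/6 + 1/6*1/6) = [1/6, 7/36) <- contains code 55/288
  'f': [1/6 + 1/6*1/6, 1/6 + 1/6*1/3) = [7/36, 2/9)
  'd': [1/6 + 1/6*1/3, 1/6 + 1/6*5/6) = [2/9, 11/36)
  'b': [1/6 + 1/6*5/6, 1/6 + 1/6*1/1) = [11/36, 1/3)
  emit 'a', narrow to [1/6, 7/36)
Step 3: interval [1/6, 7/36), width = 7/36 - 1/6 = 1/36
  'a': [1/6 + 1/36*0/1, 1/6 + 1/36*1/6) = [1/6, 37/216)
  'f': [1/6 + 1/36*1/6, 1/6 + 1/36*1/3) = [37/216, 19/108)
  'd': [1/6 + 1/36*1/3, 1/6 + 1/36*5/6) = [19/108, 41/216)
  'b': [1/6 + 1/36*5/6, 1/6 + 1/36*1/1) = [41/216, 7/36) <- contains code 55/288
  emit 'b', narrow to [41/216, 7/36)
Step 4: interval [41/216, 7/36), width = 7/36 - 41/216 = 1/216
  'a': [41/216 + 1/216*0/1, 41/216 + 1/216*1/6) = [41/216, 247/1296)
  'f': [41/216 + 1/216*1/6, 41/216 + 1/216*1/3) = [247/1296, 31/162) <- contains code 55/288
  'd': [41/216 + 1/216*1/3, 41/216 + 1/216*5/6) = [31/162, 251/1296)
  'b': [41/216 + 1/216*5/6, 41/216 + 1/216*1/1) = [251/1296, 7/36)
  emit 'f', narrow to [247/1296, 31/162)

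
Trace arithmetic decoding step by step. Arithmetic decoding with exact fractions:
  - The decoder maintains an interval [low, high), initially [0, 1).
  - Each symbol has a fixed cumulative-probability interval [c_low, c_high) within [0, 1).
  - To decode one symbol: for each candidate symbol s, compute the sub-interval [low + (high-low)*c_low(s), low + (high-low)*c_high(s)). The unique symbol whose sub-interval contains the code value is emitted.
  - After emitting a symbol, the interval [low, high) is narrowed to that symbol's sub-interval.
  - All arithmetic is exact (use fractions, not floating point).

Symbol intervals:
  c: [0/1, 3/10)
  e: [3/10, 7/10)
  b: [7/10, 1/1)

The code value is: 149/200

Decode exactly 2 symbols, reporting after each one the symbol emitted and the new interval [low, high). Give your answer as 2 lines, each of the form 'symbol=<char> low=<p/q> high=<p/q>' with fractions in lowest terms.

Step 1: interval [0/1, 1/1), width = 1/1 - 0/1 = 1/1
  'c': [0/1 + 1/1*0/1, 0/1 + 1/1*3/10) = [0/1, 3/10)
  'e': [0/1 + 1/1*3/10, 0/1 + 1/1*7/10) = [3/10, 7/10)
  'b': [0/1 + 1/1*7/10, 0/1 + 1/1*1/1) = [7/10, 1/1) <- contains code 149/200
  emit 'b', narrow to [7/10, 1/1)
Step 2: interval [7/10, 1/1), width = 1/1 - 7/10 = 3/10
  'c': [7/10 + 3/10*0/1, 7/10 + 3/10*3/10) = [7/10, 79/100) <- contains code 149/200
  'e': [7/10 + 3/10*3/10, 7/10 + 3/10*7/10) = [79/100, 91/100)
  'b': [7/10 + 3/10*7/10, 7/10 + 3/10*1/1) = [91/100, 1/1)
  emit 'c', narrow to [7/10, 79/100)

Answer: symbol=b low=7/10 high=1/1
symbol=c low=7/10 high=79/100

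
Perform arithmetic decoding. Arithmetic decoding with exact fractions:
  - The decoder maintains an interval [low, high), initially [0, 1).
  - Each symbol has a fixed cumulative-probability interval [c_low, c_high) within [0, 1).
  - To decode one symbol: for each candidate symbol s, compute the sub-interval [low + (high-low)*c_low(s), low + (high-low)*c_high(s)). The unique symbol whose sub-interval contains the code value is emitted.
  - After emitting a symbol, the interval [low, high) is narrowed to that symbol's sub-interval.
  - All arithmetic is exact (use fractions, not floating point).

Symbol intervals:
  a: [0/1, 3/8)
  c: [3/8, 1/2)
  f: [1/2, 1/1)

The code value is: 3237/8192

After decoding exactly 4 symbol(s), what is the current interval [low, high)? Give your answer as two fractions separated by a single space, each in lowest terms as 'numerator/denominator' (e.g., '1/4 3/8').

Step 1: interval [0/1, 1/1), width = 1/1 - 0/1 = 1/1
  'a': [0/1 + 1/1*0/1, 0/1 + 1/1*3/8) = [0/1, 3/8)
  'c': [0/1 + 1/1*3/8, 0/1 + 1/1*1/2) = [3/8, 1/2) <- contains code 3237/8192
  'f': [0/1 + 1/1*1/2, 0/1 + 1/1*1/1) = [1/2, 1/1)
  emit 'c', narrow to [3/8, 1/2)
Step 2: interval [3/8, 1/2), width = 1/2 - 3/8 = 1/8
  'a': [3/8 + 1/8*0/1, 3/8 + 1/8*3/8) = [3/8, 27/64) <- contains code 3237/8192
  'c': [3/8 + 1/8*3/8, 3/8 + 1/8*1/2) = [27/64, 7/16)
  'f': [3/8 + 1/8*1/2, 3/8 + 1/8*1/1) = [7/16, 1/2)
  emit 'a', narrow to [3/8, 27/64)
Step 3: interval [3/8, 27/64), width = 27/64 - 3/8 = 3/64
  'a': [3/8 + 3/64*0/1, 3/8 + 3/64*3/8) = [3/8, 201/512)
  'c': [3/8 + 3/64*3/8, 3/8 + 3/64*1/2) = [201/512, 51/128) <- contains code 3237/8192
  'f': [3/8 + 3/64*1/2, 3/8 + 3/64*1/1) = [51/128, 27/64)
  emit 'c', narrow to [201/512, 51/128)
Step 4: interval [201/512, 51/128), width = 51/128 - 201/512 = 3/512
  'a': [201/512 + 3/512*0/1, 201/512 + 3/512*3/8) = [201/512, 1617/4096)
  'c': [201/512 + 3/512*3/8, 201/512 + 3/512*1/2) = [1617/4096, 405/1024) <- contains code 3237/8192
  'f': [201/512 + 3/512*1/2, 201/512 + 3/512*1/1) = [405/1024, 51/128)
  emit 'c', narrow to [1617/4096, 405/1024)

Answer: 1617/4096 405/1024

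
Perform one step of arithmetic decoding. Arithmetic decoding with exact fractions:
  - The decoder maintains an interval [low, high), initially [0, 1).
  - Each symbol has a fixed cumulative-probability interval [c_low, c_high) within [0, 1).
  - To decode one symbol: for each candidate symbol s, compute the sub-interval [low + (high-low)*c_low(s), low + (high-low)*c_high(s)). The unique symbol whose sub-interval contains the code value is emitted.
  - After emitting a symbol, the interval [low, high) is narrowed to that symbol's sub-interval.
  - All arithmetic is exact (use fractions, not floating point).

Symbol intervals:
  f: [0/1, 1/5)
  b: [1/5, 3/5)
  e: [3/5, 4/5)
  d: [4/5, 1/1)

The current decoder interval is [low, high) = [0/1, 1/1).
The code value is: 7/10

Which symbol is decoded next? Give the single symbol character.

Interval width = high − low = 1/1 − 0/1 = 1/1
Scaled code = (code − low) / width = (7/10 − 0/1) / 1/1 = 7/10
  f: [0/1, 1/5) 
  b: [1/5, 3/5) 
  e: [3/5, 4/5) ← scaled code falls here ✓
  d: [4/5, 1/1) 

Answer: e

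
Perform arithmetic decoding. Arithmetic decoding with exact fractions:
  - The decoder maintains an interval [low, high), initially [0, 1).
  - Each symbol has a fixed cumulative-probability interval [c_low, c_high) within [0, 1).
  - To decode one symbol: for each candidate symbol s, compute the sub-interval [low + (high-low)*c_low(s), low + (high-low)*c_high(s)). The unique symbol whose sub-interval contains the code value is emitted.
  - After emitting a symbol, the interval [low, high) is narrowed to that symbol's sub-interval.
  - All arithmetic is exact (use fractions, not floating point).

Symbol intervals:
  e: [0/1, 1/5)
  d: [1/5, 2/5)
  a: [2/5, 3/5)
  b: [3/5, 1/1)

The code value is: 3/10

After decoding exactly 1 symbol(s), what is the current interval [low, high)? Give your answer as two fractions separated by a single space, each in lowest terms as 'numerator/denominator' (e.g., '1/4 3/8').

Answer: 1/5 2/5

Derivation:
Step 1: interval [0/1, 1/1), width = 1/1 - 0/1 = 1/1
  'e': [0/1 + 1/1*0/1, 0/1 + 1/1*1/5) = [0/1, 1/5)
  'd': [0/1 + 1/1*1/5, 0/1 + 1/1*2/5) = [1/5, 2/5) <- contains code 3/10
  'a': [0/1 + 1/1*2/5, 0/1 + 1/1*3/5) = [2/5, 3/5)
  'b': [0/1 + 1/1*3/5, 0/1 + 1/1*1/1) = [3/5, 1/1)
  emit 'd', narrow to [1/5, 2/5)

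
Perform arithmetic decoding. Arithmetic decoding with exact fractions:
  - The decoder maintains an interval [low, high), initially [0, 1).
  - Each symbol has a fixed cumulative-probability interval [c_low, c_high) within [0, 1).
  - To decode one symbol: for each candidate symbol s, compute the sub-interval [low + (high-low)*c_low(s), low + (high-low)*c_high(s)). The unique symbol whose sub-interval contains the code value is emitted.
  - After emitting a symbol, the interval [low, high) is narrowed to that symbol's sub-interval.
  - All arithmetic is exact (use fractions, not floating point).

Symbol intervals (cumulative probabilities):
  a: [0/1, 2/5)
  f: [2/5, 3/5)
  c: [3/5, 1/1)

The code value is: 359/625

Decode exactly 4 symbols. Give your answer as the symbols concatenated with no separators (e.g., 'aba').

Step 1: interval [0/1, 1/1), width = 1/1 - 0/1 = 1/1
  'a': [0/1 + 1/1*0/1, 0/1 + 1/1*2/5) = [0/1, 2/5)
  'f': [0/1 + 1/1*2/5, 0/1 + 1/1*3/5) = [2/5, 3/5) <- contains code 359/625
  'c': [0/1 + 1/1*3/5, 0/1 + 1/1*1/1) = [3/5, 1/1)
  emit 'f', narrow to [2/5, 3/5)
Step 2: interval [2/5, 3/5), width = 3/5 - 2/5 = 1/5
  'a': [2/5 + 1/5*0/1, 2/5 + 1/5*2/5) = [2/5, 12/25)
  'f': [2/5 + 1/5*2/5, 2/5 + 1/5*3/5) = [12/25, 13/25)
  'c': [2/5 + 1/5*3/5, 2/5 + 1/5*1/1) = [13/25, 3/5) <- contains code 359/625
  emit 'c', narrow to [13/25, 3/5)
Step 3: interval [13/25, 3/5), width = 3/5 - 13/25 = 2/25
  'a': [13/25 + 2/25*0/1, 13/25 + 2/25*2/5) = [13/25, 69/125)
  'f': [13/25 + 2/25*2/5, 13/25 + 2/25*3/5) = [69/125, 71/125)
  'c': [13/25 + 2/25*3/5, 13/25 + 2/25*1/1) = [71/125, 3/5) <- contains code 359/625
  emit 'c', narrow to [71/125, 3/5)
Step 4: interval [71/125, 3/5), width = 3/5 - 71/125 = 4/125
  'a': [71/125 + 4/125*0/1, 71/125 + 4/125*2/5) = [71/125, 363/625) <- contains code 359/625
  'f': [71/125 + 4/125*2/5, 71/125 + 4/125*3/5) = [363/625, 367/625)
  'c': [71/125 + 4/125*3/5, 71/125 + 4/125*1/1) = [367/625, 3/5)
  emit 'a', narrow to [71/125, 363/625)

Answer: fcca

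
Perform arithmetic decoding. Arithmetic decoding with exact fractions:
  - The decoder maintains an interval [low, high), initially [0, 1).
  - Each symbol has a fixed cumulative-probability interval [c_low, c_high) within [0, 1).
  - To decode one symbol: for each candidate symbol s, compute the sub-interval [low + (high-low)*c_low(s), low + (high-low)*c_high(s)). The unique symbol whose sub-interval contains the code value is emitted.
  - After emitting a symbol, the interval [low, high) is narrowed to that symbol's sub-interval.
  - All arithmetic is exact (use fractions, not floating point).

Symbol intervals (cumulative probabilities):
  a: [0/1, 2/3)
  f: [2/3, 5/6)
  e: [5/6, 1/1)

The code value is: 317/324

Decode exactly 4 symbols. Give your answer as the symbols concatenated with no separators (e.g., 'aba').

Step 1: interval [0/1, 1/1), width = 1/1 - 0/1 = 1/1
  'a': [0/1 + 1/1*0/1, 0/1 + 1/1*2/3) = [0/1, 2/3)
  'f': [0/1 + 1/1*2/3, 0/1 + 1/1*5/6) = [2/3, 5/6)
  'e': [0/1 + 1/1*5/6, 0/1 + 1/1*1/1) = [5/6, 1/1) <- contains code 317/324
  emit 'e', narrow to [5/6, 1/1)
Step 2: interval [5/6, 1/1), width = 1/1 - 5/6 = 1/6
  'a': [5/6 + 1/6*0/1, 5/6 + 1/6*2/3) = [5/6, 17/18)
  'f': [5/6 + 1/6*2/3, 5/6 + 1/6*5/6) = [17/18, 35/36)
  'e': [5/6 + 1/6*5/6, 5/6 + 1/6*1/1) = [35/36, 1/1) <- contains code 317/324
  emit 'e', narrow to [35/36, 1/1)
Step 3: interval [35/36, 1/1), width = 1/1 - 35/36 = 1/36
  'a': [35/36 + 1/36*0/1, 35/36 + 1/36*2/3) = [35/36, 107/108) <- contains code 317/324
  'f': [35/36 + 1/36*2/3, 35/36 + 1/36*5/6) = [107/108, 215/216)
  'e': [35/36 + 1/36*5/6, 35/36 + 1/36*1/1) = [215/216, 1/1)
  emit 'a', narrow to [35/36, 107/108)
Step 4: interval [35/36, 107/108), width = 107/108 - 35/36 = 1/54
  'a': [35/36 + 1/54*0/1, 35/36 + 1/54*2/3) = [35/36, 319/324) <- contains code 317/324
  'f': [35/36 + 1/54*2/3, 35/36 + 1/54*5/6) = [319/324, 80/81)
  'e': [35/36 + 1/54*5/6, 35/36 + 1/54*1/1) = [80/81, 107/108)
  emit 'a', narrow to [35/36, 319/324)

Answer: eeaa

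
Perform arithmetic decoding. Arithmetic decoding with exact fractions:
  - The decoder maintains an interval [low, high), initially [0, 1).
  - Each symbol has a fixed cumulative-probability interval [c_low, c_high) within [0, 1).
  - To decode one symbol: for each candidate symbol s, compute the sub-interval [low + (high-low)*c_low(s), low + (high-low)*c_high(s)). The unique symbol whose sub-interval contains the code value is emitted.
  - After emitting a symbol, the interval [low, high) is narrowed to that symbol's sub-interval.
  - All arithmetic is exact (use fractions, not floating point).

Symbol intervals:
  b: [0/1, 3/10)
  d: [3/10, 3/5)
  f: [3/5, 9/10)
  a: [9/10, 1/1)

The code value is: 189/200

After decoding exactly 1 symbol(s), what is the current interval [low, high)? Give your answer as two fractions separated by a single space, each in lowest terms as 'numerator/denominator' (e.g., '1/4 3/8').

Step 1: interval [0/1, 1/1), width = 1/1 - 0/1 = 1/1
  'b': [0/1 + 1/1*0/1, 0/1 + 1/1*3/10) = [0/1, 3/10)
  'd': [0/1 + 1/1*3/10, 0/1 + 1/1*3/5) = [3/10, 3/5)
  'f': [0/1 + 1/1*3/5, 0/1 + 1/1*9/10) = [3/5, 9/10)
  'a': [0/1 + 1/1*9/10, 0/1 + 1/1*1/1) = [9/10, 1/1) <- contains code 189/200
  emit 'a', narrow to [9/10, 1/1)

Answer: 9/10 1/1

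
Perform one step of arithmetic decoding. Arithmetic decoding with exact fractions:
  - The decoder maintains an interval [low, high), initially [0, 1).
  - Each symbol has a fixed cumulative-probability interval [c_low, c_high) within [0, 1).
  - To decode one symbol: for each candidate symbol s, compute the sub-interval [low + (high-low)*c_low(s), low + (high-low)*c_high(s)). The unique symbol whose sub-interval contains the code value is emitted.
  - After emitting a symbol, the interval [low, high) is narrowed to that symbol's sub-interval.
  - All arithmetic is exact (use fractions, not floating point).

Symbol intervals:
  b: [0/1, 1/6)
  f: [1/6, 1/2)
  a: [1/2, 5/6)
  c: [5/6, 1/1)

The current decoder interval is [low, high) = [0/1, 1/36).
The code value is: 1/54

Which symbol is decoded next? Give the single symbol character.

Answer: a

Derivation:
Interval width = high − low = 1/36 − 0/1 = 1/36
Scaled code = (code − low) / width = (1/54 − 0/1) / 1/36 = 2/3
  b: [0/1, 1/6) 
  f: [1/6, 1/2) 
  a: [1/2, 5/6) ← scaled code falls here ✓
  c: [5/6, 1/1) 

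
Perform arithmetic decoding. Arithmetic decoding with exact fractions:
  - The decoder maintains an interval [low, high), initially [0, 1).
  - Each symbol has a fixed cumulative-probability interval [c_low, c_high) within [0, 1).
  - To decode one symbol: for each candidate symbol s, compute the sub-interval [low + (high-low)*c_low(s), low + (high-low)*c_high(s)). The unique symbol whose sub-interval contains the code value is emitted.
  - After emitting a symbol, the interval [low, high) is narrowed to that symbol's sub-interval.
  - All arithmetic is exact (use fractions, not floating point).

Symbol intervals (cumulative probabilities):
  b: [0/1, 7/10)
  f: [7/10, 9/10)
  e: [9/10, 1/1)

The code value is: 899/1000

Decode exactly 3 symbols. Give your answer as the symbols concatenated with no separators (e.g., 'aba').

Step 1: interval [0/1, 1/1), width = 1/1 - 0/1 = 1/1
  'b': [0/1 + 1/1*0/1, 0/1 + 1/1*7/10) = [0/1, 7/10)
  'f': [0/1 + 1/1*7/10, 0/1 + 1/1*9/10) = [7/10, 9/10) <- contains code 899/1000
  'e': [0/1 + 1/1*9/10, 0/1 + 1/1*1/1) = [9/10, 1/1)
  emit 'f', narrow to [7/10, 9/10)
Step 2: interval [7/10, 9/10), width = 9/10 - 7/10 = 1/5
  'b': [7/10 + 1/5*0/1, 7/10 + 1/5*7/10) = [7/10, 21/25)
  'f': [7/10 + 1/5*7/10, 7/10 + 1/5*9/10) = [21/25, 22/25)
  'e': [7/10 + 1/5*9/10, 7/10 + 1/5*1/1) = [22/25, 9/10) <- contains code 899/1000
  emit 'e', narrow to [22/25, 9/10)
Step 3: interval [22/25, 9/10), width = 9/10 - 22/25 = 1/50
  'b': [22/25 + 1/50*0/1, 22/25 + 1/50*7/10) = [22/25, 447/500)
  'f': [22/25 + 1/50*7/10, 22/25 + 1/50*9/10) = [447/500, 449/500)
  'e': [22/25 + 1/50*9/10, 22/25 + 1/50*1/1) = [449/500, 9/10) <- contains code 899/1000
  emit 'e', narrow to [449/500, 9/10)

Answer: fee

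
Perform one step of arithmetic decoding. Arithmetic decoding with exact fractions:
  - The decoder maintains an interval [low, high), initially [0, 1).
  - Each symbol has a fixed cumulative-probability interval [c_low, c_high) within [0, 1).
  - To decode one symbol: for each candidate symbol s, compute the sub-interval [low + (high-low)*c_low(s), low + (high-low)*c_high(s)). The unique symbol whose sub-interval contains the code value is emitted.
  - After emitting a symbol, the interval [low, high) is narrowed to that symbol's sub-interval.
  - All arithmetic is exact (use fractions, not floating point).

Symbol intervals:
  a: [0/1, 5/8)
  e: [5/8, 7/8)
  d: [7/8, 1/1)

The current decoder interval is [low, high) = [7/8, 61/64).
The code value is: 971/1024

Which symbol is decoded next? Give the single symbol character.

Answer: d

Derivation:
Interval width = high − low = 61/64 − 7/8 = 5/64
Scaled code = (code − low) / width = (971/1024 − 7/8) / 5/64 = 15/16
  a: [0/1, 5/8) 
  e: [5/8, 7/8) 
  d: [7/8, 1/1) ← scaled code falls here ✓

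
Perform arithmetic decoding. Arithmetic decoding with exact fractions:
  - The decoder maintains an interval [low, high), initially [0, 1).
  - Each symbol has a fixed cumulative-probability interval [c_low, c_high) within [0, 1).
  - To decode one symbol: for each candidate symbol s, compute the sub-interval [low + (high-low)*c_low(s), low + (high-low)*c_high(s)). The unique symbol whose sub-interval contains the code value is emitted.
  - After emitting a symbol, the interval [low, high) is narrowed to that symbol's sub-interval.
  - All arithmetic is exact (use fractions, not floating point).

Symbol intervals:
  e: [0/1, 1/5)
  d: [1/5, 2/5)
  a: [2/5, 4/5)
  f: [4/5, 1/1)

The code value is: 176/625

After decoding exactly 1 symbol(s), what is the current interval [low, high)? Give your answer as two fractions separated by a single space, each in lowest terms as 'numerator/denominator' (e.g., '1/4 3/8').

Answer: 1/5 2/5

Derivation:
Step 1: interval [0/1, 1/1), width = 1/1 - 0/1 = 1/1
  'e': [0/1 + 1/1*0/1, 0/1 + 1/1*1/5) = [0/1, 1/5)
  'd': [0/1 + 1/1*1/5, 0/1 + 1/1*2/5) = [1/5, 2/5) <- contains code 176/625
  'a': [0/1 + 1/1*2/5, 0/1 + 1/1*4/5) = [2/5, 4/5)
  'f': [0/1 + 1/1*4/5, 0/1 + 1/1*1/1) = [4/5, 1/1)
  emit 'd', narrow to [1/5, 2/5)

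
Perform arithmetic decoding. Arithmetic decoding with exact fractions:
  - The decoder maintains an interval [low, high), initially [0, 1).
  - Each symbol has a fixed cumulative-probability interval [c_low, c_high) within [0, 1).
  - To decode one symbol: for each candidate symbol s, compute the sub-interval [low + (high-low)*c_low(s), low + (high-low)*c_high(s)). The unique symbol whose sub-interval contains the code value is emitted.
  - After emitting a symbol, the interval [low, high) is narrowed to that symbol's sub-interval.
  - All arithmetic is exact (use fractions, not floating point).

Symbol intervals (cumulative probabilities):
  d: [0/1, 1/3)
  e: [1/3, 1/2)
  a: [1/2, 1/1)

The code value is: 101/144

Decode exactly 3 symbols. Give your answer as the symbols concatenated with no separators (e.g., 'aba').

Step 1: interval [0/1, 1/1), width = 1/1 - 0/1 = 1/1
  'd': [0/1 + 1/1*0/1, 0/1 + 1/1*1/3) = [0/1, 1/3)
  'e': [0/1 + 1/1*1/3, 0/1 + 1/1*1/2) = [1/3, 1/2)
  'a': [0/1 + 1/1*1/2, 0/1 + 1/1*1/1) = [1/2, 1/1) <- contains code 101/144
  emit 'a', narrow to [1/2, 1/1)
Step 2: interval [1/2, 1/1), width = 1/1 - 1/2 = 1/2
  'd': [1/2 + 1/2*0/1, 1/2 + 1/2*1/3) = [1/2, 2/3)
  'e': [1/2 + 1/2*1/3, 1/2 + 1/2*1/2) = [2/3, 3/4) <- contains code 101/144
  'a': [1/2 + 1/2*1/2, 1/2 + 1/2*1/1) = [3/4, 1/1)
  emit 'e', narrow to [2/3, 3/4)
Step 3: interval [2/3, 3/4), width = 3/4 - 2/3 = 1/12
  'd': [2/3 + 1/12*0/1, 2/3 + 1/12*1/3) = [2/3, 25/36)
  'e': [2/3 + 1/12*1/3, 2/3 + 1/12*1/2) = [25/36, 17/24) <- contains code 101/144
  'a': [2/3 + 1/12*1/2, 2/3 + 1/12*1/1) = [17/24, 3/4)
  emit 'e', narrow to [25/36, 17/24)

Answer: aee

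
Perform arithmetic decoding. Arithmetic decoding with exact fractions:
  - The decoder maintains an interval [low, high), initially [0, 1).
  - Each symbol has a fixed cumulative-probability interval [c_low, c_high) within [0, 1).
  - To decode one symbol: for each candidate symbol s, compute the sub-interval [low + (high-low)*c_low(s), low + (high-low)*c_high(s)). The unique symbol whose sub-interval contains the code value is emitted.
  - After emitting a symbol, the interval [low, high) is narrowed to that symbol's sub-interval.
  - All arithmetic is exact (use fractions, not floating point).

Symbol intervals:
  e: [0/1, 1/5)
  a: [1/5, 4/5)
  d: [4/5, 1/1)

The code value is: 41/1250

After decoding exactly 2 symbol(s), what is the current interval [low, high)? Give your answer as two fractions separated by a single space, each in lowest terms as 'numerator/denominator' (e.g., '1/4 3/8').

Answer: 0/1 1/25

Derivation:
Step 1: interval [0/1, 1/1), width = 1/1 - 0/1 = 1/1
  'e': [0/1 + 1/1*0/1, 0/1 + 1/1*1/5) = [0/1, 1/5) <- contains code 41/1250
  'a': [0/1 + 1/1*1/5, 0/1 + 1/1*4/5) = [1/5, 4/5)
  'd': [0/1 + 1/1*4/5, 0/1 + 1/1*1/1) = [4/5, 1/1)
  emit 'e', narrow to [0/1, 1/5)
Step 2: interval [0/1, 1/5), width = 1/5 - 0/1 = 1/5
  'e': [0/1 + 1/5*0/1, 0/1 + 1/5*1/5) = [0/1, 1/25) <- contains code 41/1250
  'a': [0/1 + 1/5*1/5, 0/1 + 1/5*4/5) = [1/25, 4/25)
  'd': [0/1 + 1/5*4/5, 0/1 + 1/5*1/1) = [4/25, 1/5)
  emit 'e', narrow to [0/1, 1/25)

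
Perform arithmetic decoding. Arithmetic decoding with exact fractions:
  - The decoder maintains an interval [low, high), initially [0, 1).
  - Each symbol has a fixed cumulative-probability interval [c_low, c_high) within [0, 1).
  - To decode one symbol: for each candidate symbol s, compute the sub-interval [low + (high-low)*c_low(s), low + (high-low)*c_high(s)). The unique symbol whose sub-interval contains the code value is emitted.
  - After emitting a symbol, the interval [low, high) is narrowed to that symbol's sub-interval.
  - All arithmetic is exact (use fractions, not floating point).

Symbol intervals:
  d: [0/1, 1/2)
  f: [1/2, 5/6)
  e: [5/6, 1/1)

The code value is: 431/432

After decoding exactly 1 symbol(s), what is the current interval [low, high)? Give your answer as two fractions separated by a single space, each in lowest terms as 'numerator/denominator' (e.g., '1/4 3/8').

Answer: 5/6 1/1

Derivation:
Step 1: interval [0/1, 1/1), width = 1/1 - 0/1 = 1/1
  'd': [0/1 + 1/1*0/1, 0/1 + 1/1*1/2) = [0/1, 1/2)
  'f': [0/1 + 1/1*1/2, 0/1 + 1/1*5/6) = [1/2, 5/6)
  'e': [0/1 + 1/1*5/6, 0/1 + 1/1*1/1) = [5/6, 1/1) <- contains code 431/432
  emit 'e', narrow to [5/6, 1/1)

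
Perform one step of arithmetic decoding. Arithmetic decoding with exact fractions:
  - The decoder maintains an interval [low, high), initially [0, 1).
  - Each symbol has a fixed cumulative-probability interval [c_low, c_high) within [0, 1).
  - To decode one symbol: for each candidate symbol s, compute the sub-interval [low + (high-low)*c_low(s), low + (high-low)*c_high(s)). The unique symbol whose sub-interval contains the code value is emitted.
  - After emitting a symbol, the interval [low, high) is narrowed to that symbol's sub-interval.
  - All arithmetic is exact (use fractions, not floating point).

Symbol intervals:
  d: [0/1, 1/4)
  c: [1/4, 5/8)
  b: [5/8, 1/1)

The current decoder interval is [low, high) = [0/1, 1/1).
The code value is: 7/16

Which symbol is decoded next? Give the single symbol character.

Interval width = high − low = 1/1 − 0/1 = 1/1
Scaled code = (code − low) / width = (7/16 − 0/1) / 1/1 = 7/16
  d: [0/1, 1/4) 
  c: [1/4, 5/8) ← scaled code falls here ✓
  b: [5/8, 1/1) 

Answer: c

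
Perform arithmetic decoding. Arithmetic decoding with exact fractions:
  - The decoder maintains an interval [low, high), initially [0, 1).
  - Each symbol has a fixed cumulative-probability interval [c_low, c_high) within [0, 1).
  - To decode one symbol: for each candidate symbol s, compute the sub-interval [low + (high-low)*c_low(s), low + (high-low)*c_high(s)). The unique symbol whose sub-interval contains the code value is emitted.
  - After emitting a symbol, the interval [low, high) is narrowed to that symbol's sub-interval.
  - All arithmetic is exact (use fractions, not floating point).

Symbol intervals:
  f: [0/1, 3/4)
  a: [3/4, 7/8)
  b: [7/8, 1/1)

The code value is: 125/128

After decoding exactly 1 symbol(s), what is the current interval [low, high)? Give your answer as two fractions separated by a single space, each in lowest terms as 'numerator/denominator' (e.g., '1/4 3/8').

Step 1: interval [0/1, 1/1), width = 1/1 - 0/1 = 1/1
  'f': [0/1 + 1/1*0/1, 0/1 + 1/1*3/4) = [0/1, 3/4)
  'a': [0/1 + 1/1*3/4, 0/1 + 1/1*7/8) = [3/4, 7/8)
  'b': [0/1 + 1/1*7/8, 0/1 + 1/1*1/1) = [7/8, 1/1) <- contains code 125/128
  emit 'b', narrow to [7/8, 1/1)

Answer: 7/8 1/1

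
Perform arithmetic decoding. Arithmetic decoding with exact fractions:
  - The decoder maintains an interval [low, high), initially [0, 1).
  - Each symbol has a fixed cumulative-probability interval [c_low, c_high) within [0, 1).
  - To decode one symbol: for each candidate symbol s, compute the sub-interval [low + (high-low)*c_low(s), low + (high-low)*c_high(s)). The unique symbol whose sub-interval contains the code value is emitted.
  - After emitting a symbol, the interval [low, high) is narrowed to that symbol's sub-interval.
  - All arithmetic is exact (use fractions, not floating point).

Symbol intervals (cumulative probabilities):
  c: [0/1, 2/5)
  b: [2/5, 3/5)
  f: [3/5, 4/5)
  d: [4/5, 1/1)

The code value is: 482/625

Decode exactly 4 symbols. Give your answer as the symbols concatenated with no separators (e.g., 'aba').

Step 1: interval [0/1, 1/1), width = 1/1 - 0/1 = 1/1
  'c': [0/1 + 1/1*0/1, 0/1 + 1/1*2/5) = [0/1, 2/5)
  'b': [0/1 + 1/1*2/5, 0/1 + 1/1*3/5) = [2/5, 3/5)
  'f': [0/1 + 1/1*3/5, 0/1 + 1/1*4/5) = [3/5, 4/5) <- contains code 482/625
  'd': [0/1 + 1/1*4/5, 0/1 + 1/1*1/1) = [4/5, 1/1)
  emit 'f', narrow to [3/5, 4/5)
Step 2: interval [3/5, 4/5), width = 4/5 - 3/5 = 1/5
  'c': [3/5 + 1/5*0/1, 3/5 + 1/5*2/5) = [3/5, 17/25)
  'b': [3/5 + 1/5*2/5, 3/5 + 1/5*3/5) = [17/25, 18/25)
  'f': [3/5 + 1/5*3/5, 3/5 + 1/5*4/5) = [18/25, 19/25)
  'd': [3/5 + 1/5*4/5, 3/5 + 1/5*1/1) = [19/25, 4/5) <- contains code 482/625
  emit 'd', narrow to [19/25, 4/5)
Step 3: interval [19/25, 4/5), width = 4/5 - 19/25 = 1/25
  'c': [19/25 + 1/25*0/1, 19/25 + 1/25*2/5) = [19/25, 97/125) <- contains code 482/625
  'b': [19/25 + 1/25*2/5, 19/25 + 1/25*3/5) = [97/125, 98/125)
  'f': [19/25 + 1/25*3/5, 19/25 + 1/25*4/5) = [98/125, 99/125)
  'd': [19/25 + 1/25*4/5, 19/25 + 1/25*1/1) = [99/125, 4/5)
  emit 'c', narrow to [19/25, 97/125)
Step 4: interval [19/25, 97/125), width = 97/125 - 19/25 = 2/125
  'c': [19/25 + 2/125*0/1, 19/25 + 2/125*2/5) = [19/25, 479/625)
  'b': [19/25 + 2/125*2/5, 19/25 + 2/125*3/5) = [479/625, 481/625)
  'f': [19/25 + 2/125*3/5, 19/25 + 2/125*4/5) = [481/625, 483/625) <- contains code 482/625
  'd': [19/25 + 2/125*4/5, 19/25 + 2/125*1/1) = [483/625, 97/125)
  emit 'f', narrow to [481/625, 483/625)

Answer: fdcf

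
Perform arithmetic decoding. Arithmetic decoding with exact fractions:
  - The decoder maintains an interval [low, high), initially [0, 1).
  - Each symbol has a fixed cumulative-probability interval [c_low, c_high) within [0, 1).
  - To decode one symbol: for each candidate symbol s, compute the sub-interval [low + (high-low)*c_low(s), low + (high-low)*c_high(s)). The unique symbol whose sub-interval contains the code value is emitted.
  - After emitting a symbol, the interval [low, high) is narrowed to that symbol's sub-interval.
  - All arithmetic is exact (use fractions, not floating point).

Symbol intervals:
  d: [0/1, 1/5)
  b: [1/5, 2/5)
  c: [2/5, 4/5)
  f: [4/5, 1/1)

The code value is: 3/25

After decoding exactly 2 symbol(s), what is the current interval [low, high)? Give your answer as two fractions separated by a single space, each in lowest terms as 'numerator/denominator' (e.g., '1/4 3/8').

Step 1: interval [0/1, 1/1), width = 1/1 - 0/1 = 1/1
  'd': [0/1 + 1/1*0/1, 0/1 + 1/1*1/5) = [0/1, 1/5) <- contains code 3/25
  'b': [0/1 + 1/1*1/5, 0/1 + 1/1*2/5) = [1/5, 2/5)
  'c': [0/1 + 1/1*2/5, 0/1 + 1/1*4/5) = [2/5, 4/5)
  'f': [0/1 + 1/1*4/5, 0/1 + 1/1*1/1) = [4/5, 1/1)
  emit 'd', narrow to [0/1, 1/5)
Step 2: interval [0/1, 1/5), width = 1/5 - 0/1 = 1/5
  'd': [0/1 + 1/5*0/1, 0/1 + 1/5*1/5) = [0/1, 1/25)
  'b': [0/1 + 1/5*1/5, 0/1 + 1/5*2/5) = [1/25, 2/25)
  'c': [0/1 + 1/5*2/5, 0/1 + 1/5*4/5) = [2/25, 4/25) <- contains code 3/25
  'f': [0/1 + 1/5*4/5, 0/1 + 1/5*1/1) = [4/25, 1/5)
  emit 'c', narrow to [2/25, 4/25)

Answer: 2/25 4/25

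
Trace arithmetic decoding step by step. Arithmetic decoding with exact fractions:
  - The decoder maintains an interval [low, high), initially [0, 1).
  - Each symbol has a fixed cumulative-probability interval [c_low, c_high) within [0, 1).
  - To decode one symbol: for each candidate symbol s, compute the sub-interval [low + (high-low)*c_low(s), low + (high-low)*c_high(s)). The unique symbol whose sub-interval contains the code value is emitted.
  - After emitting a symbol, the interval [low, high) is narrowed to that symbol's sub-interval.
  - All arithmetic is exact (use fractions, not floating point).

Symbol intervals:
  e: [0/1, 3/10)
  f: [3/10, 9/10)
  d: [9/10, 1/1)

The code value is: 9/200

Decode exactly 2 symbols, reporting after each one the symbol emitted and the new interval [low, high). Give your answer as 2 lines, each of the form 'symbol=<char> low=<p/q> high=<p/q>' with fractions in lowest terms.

Step 1: interval [0/1, 1/1), width = 1/1 - 0/1 = 1/1
  'e': [0/1 + 1/1*0/1, 0/1 + 1/1*3/10) = [0/1, 3/10) <- contains code 9/200
  'f': [0/1 + 1/1*3/10, 0/1 + 1/1*9/10) = [3/10, 9/10)
  'd': [0/1 + 1/1*9/10, 0/1 + 1/1*1/1) = [9/10, 1/1)
  emit 'e', narrow to [0/1, 3/10)
Step 2: interval [0/1, 3/10), width = 3/10 - 0/1 = 3/10
  'e': [0/1 + 3/10*0/1, 0/1 + 3/10*3/10) = [0/1, 9/100) <- contains code 9/200
  'f': [0/1 + 3/10*3/10, 0/1 + 3/10*9/10) = [9/100, 27/100)
  'd': [0/1 + 3/10*9/10, 0/1 + 3/10*1/1) = [27/100, 3/10)
  emit 'e', narrow to [0/1, 9/100)

Answer: symbol=e low=0/1 high=3/10
symbol=e low=0/1 high=9/100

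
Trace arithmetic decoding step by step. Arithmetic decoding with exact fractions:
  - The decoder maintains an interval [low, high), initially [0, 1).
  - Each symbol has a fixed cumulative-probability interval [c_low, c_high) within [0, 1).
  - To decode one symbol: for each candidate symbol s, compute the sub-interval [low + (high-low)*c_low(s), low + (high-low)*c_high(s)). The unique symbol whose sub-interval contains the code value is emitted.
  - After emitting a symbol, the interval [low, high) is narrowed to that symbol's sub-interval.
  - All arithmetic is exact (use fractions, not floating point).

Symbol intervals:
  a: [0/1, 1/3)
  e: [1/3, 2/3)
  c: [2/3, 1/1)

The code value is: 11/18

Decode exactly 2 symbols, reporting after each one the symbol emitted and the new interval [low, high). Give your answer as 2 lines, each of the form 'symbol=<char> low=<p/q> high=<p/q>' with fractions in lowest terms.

Step 1: interval [0/1, 1/1), width = 1/1 - 0/1 = 1/1
  'a': [0/1 + 1/1*0/1, 0/1 + 1/1*1/3) = [0/1, 1/3)
  'e': [0/1 + 1/1*1/3, 0/1 + 1/1*2/3) = [1/3, 2/3) <- contains code 11/18
  'c': [0/1 + 1/1*2/3, 0/1 + 1/1*1/1) = [2/3, 1/1)
  emit 'e', narrow to [1/3, 2/3)
Step 2: interval [1/3, 2/3), width = 2/3 - 1/3 = 1/3
  'a': [1/3 + 1/3*0/1, 1/3 + 1/3*1/3) = [1/3, 4/9)
  'e': [1/3 + 1/3*1/3, 1/3 + 1/3*2/3) = [4/9, 5/9)
  'c': [1/3 + 1/3*2/3, 1/3 + 1/3*1/1) = [5/9, 2/3) <- contains code 11/18
  emit 'c', narrow to [5/9, 2/3)

Answer: symbol=e low=1/3 high=2/3
symbol=c low=5/9 high=2/3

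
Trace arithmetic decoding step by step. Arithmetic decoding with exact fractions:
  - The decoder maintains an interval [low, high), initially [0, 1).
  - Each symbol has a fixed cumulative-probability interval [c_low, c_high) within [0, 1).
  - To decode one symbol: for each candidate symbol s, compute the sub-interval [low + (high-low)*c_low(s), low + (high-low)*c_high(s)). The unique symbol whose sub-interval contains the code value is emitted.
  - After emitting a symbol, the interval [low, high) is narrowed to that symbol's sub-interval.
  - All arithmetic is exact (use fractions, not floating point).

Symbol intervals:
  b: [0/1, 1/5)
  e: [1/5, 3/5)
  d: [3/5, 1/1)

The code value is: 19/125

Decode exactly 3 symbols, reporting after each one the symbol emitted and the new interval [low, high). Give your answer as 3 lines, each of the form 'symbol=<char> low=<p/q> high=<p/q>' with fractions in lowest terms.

Step 1: interval [0/1, 1/1), width = 1/1 - 0/1 = 1/1
  'b': [0/1 + 1/1*0/1, 0/1 + 1/1*1/5) = [0/1, 1/5) <- contains code 19/125
  'e': [0/1 + 1/1*1/5, 0/1 + 1/1*3/5) = [1/5, 3/5)
  'd': [0/1 + 1/1*3/5, 0/1 + 1/1*1/1) = [3/5, 1/1)
  emit 'b', narrow to [0/1, 1/5)
Step 2: interval [0/1, 1/5), width = 1/5 - 0/1 = 1/5
  'b': [0/1 + 1/5*0/1, 0/1 + 1/5*1/5) = [0/1, 1/25)
  'e': [0/1 + 1/5*1/5, 0/1 + 1/5*3/5) = [1/25, 3/25)
  'd': [0/1 + 1/5*3/5, 0/1 + 1/5*1/1) = [3/25, 1/5) <- contains code 19/125
  emit 'd', narrow to [3/25, 1/5)
Step 3: interval [3/25, 1/5), width = 1/5 - 3/25 = 2/25
  'b': [3/25 + 2/25*0/1, 3/25 + 2/25*1/5) = [3/25, 17/125)
  'e': [3/25 + 2/25*1/5, 3/25 + 2/25*3/5) = [17/125, 21/125) <- contains code 19/125
  'd': [3/25 + 2/25*3/5, 3/25 + 2/25*1/1) = [21/125, 1/5)
  emit 'e', narrow to [17/125, 21/125)

Answer: symbol=b low=0/1 high=1/5
symbol=d low=3/25 high=1/5
symbol=e low=17/125 high=21/125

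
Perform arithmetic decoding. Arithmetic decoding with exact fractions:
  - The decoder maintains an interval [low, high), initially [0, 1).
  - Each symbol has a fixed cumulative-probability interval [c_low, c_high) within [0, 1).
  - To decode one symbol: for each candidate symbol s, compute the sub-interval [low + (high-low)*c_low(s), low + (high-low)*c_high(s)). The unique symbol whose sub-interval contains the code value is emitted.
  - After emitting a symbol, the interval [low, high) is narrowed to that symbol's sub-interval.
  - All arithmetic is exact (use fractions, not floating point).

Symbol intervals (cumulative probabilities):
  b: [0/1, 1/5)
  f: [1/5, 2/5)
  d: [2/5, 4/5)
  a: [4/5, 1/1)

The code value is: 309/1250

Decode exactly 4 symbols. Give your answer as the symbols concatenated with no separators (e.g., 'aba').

Step 1: interval [0/1, 1/1), width = 1/1 - 0/1 = 1/1
  'b': [0/1 + 1/1*0/1, 0/1 + 1/1*1/5) = [0/1, 1/5)
  'f': [0/1 + 1/1*1/5, 0/1 + 1/1*2/5) = [1/5, 2/5) <- contains code 309/1250
  'd': [0/1 + 1/1*2/5, 0/1 + 1/1*4/5) = [2/5, 4/5)
  'a': [0/1 + 1/1*4/5, 0/1 + 1/1*1/1) = [4/5, 1/1)
  emit 'f', narrow to [1/5, 2/5)
Step 2: interval [1/5, 2/5), width = 2/5 - 1/5 = 1/5
  'b': [1/5 + 1/5*0/1, 1/5 + 1/5*1/5) = [1/5, 6/25)
  'f': [1/5 + 1/5*1/5, 1/5 + 1/5*2/5) = [6/25, 7/25) <- contains code 309/1250
  'd': [1/5 + 1/5*2/5, 1/5 + 1/5*4/5) = [7/25, 9/25)
  'a': [1/5 + 1/5*4/5, 1/5 + 1/5*1/1) = [9/25, 2/5)
  emit 'f', narrow to [6/25, 7/25)
Step 3: interval [6/25, 7/25), width = 7/25 - 6/25 = 1/25
  'b': [6/25 + 1/25*0/1, 6/25 + 1/25*1/5) = [6/25, 31/125) <- contains code 309/1250
  'f': [6/25 + 1/25*1/5, 6/25 + 1/25*2/5) = [31/125, 32/125)
  'd': [6/25 + 1/25*2/5, 6/25 + 1/25*4/5) = [32/125, 34/125)
  'a': [6/25 + 1/25*4/5, 6/25 + 1/25*1/1) = [34/125, 7/25)
  emit 'b', narrow to [6/25, 31/125)
Step 4: interval [6/25, 31/125), width = 31/125 - 6/25 = 1/125
  'b': [6/25 + 1/125*0/1, 6/25 + 1/125*1/5) = [6/25, 151/625)
  'f': [6/25 + 1/125*1/5, 6/25 + 1/125*2/5) = [151/625, 152/625)
  'd': [6/25 + 1/125*2/5, 6/25 + 1/125*4/5) = [152/625, 154/625)
  'a': [6/25 + 1/125*4/5, 6/25 + 1/125*1/1) = [154/625, 31/125) <- contains code 309/1250
  emit 'a', narrow to [154/625, 31/125)

Answer: ffba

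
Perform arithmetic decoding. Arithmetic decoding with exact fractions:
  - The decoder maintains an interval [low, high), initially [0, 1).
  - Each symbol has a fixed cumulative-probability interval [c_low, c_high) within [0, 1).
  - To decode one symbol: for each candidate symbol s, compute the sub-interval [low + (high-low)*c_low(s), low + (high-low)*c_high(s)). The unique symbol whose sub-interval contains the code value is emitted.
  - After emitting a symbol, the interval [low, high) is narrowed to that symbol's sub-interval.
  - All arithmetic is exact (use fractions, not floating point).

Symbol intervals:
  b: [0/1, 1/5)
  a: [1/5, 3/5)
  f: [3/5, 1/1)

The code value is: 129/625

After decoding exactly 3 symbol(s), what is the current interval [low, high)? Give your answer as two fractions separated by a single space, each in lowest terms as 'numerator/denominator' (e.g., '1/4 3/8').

Answer: 1/5 27/125

Derivation:
Step 1: interval [0/1, 1/1), width = 1/1 - 0/1 = 1/1
  'b': [0/1 + 1/1*0/1, 0/1 + 1/1*1/5) = [0/1, 1/5)
  'a': [0/1 + 1/1*1/5, 0/1 + 1/1*3/5) = [1/5, 3/5) <- contains code 129/625
  'f': [0/1 + 1/1*3/5, 0/1 + 1/1*1/1) = [3/5, 1/1)
  emit 'a', narrow to [1/5, 3/5)
Step 2: interval [1/5, 3/5), width = 3/5 - 1/5 = 2/5
  'b': [1/5 + 2/5*0/1, 1/5 + 2/5*1/5) = [1/5, 7/25) <- contains code 129/625
  'a': [1/5 + 2/5*1/5, 1/5 + 2/5*3/5) = [7/25, 11/25)
  'f': [1/5 + 2/5*3/5, 1/5 + 2/5*1/1) = [11/25, 3/5)
  emit 'b', narrow to [1/5, 7/25)
Step 3: interval [1/5, 7/25), width = 7/25 - 1/5 = 2/25
  'b': [1/5 + 2/25*0/1, 1/5 + 2/25*1/5) = [1/5, 27/125) <- contains code 129/625
  'a': [1/5 + 2/25*1/5, 1/5 + 2/25*3/5) = [27/125, 31/125)
  'f': [1/5 + 2/25*3/5, 1/5 + 2/25*1/1) = [31/125, 7/25)
  emit 'b', narrow to [1/5, 27/125)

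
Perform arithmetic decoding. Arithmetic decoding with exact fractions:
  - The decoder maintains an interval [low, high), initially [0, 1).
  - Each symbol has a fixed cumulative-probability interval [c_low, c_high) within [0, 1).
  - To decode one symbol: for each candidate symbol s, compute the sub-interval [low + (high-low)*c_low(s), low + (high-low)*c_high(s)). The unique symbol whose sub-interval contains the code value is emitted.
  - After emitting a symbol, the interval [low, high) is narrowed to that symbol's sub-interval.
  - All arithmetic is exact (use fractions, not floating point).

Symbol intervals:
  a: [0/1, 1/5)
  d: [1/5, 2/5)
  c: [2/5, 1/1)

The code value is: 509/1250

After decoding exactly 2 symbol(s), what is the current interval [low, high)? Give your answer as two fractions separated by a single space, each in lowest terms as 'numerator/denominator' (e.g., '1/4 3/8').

Answer: 2/5 13/25

Derivation:
Step 1: interval [0/1, 1/1), width = 1/1 - 0/1 = 1/1
  'a': [0/1 + 1/1*0/1, 0/1 + 1/1*1/5) = [0/1, 1/5)
  'd': [0/1 + 1/1*1/5, 0/1 + 1/1*2/5) = [1/5, 2/5)
  'c': [0/1 + 1/1*2/5, 0/1 + 1/1*1/1) = [2/5, 1/1) <- contains code 509/1250
  emit 'c', narrow to [2/5, 1/1)
Step 2: interval [2/5, 1/1), width = 1/1 - 2/5 = 3/5
  'a': [2/5 + 3/5*0/1, 2/5 + 3/5*1/5) = [2/5, 13/25) <- contains code 509/1250
  'd': [2/5 + 3/5*1/5, 2/5 + 3/5*2/5) = [13/25, 16/25)
  'c': [2/5 + 3/5*2/5, 2/5 + 3/5*1/1) = [16/25, 1/1)
  emit 'a', narrow to [2/5, 13/25)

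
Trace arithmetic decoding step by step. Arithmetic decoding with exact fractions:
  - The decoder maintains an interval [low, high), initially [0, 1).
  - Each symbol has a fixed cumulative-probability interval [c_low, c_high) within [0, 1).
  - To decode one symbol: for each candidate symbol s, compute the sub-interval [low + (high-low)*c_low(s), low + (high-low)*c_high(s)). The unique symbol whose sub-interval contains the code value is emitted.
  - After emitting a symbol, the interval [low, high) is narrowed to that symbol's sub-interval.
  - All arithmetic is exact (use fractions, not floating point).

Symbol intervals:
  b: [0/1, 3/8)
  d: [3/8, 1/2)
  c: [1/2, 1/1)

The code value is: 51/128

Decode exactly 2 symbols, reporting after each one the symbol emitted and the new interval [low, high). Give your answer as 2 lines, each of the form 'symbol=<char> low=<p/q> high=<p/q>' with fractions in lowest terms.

Answer: symbol=d low=3/8 high=1/2
symbol=b low=3/8 high=27/64

Derivation:
Step 1: interval [0/1, 1/1), width = 1/1 - 0/1 = 1/1
  'b': [0/1 + 1/1*0/1, 0/1 + 1/1*3/8) = [0/1, 3/8)
  'd': [0/1 + 1/1*3/8, 0/1 + 1/1*1/2) = [3/8, 1/2) <- contains code 51/128
  'c': [0/1 + 1/1*1/2, 0/1 + 1/1*1/1) = [1/2, 1/1)
  emit 'd', narrow to [3/8, 1/2)
Step 2: interval [3/8, 1/2), width = 1/2 - 3/8 = 1/8
  'b': [3/8 + 1/8*0/1, 3/8 + 1/8*3/8) = [3/8, 27/64) <- contains code 51/128
  'd': [3/8 + 1/8*3/8, 3/8 + 1/8*1/2) = [27/64, 7/16)
  'c': [3/8 + 1/8*1/2, 3/8 + 1/8*1/1) = [7/16, 1/2)
  emit 'b', narrow to [3/8, 27/64)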